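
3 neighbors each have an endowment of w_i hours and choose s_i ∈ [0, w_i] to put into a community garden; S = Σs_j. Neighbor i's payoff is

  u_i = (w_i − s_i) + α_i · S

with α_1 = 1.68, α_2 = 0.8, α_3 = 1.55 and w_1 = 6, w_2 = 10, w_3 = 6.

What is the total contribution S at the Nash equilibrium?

∂u_i/∂s_i = α_i − 1, so neighbor i contributes w_i if α_i > 1, else 0.
α_i > 1 for i ∈ {1, 3}; NE contributions (6, 0, 6), S = 12.

12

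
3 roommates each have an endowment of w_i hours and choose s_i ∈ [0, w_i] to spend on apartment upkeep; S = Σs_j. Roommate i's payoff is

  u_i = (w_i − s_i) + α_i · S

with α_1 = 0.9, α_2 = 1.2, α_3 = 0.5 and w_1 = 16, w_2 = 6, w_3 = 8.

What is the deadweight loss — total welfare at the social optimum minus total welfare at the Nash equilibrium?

∂u_i/∂s_i = α_i − 1, so roommate i contributes w_i if α_i > 1, else 0.
α_i > 1 for i ∈ {2}; NE contributions (0, 6, 0), S = 6.
W^NE = Σw_i − S^NE + (Σα_i)·S^NE = 30 + 1.6·6 = 39.6.
Planner: ∂(Σu_j)/∂s_i = Σα_j − 1 = 1.6 > 0, so everyone contributes w_i; S^SO = 30, W^SO = 30 + 1.6·30 = 78.
Deadweight loss = 38.4.

38.4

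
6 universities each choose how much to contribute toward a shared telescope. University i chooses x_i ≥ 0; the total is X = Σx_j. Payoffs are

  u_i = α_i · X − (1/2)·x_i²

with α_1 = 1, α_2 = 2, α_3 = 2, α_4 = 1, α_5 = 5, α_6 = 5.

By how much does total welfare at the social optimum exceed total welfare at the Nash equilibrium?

University i's FOC: ∂u_i/∂x_i = α_i − x_i = 0, so x_i* = α_i.
NE contributions = (1, 2, 2, 1, 5, 5); X = 16.
W^NE = (Σα)·X − ½Σα_i² = 16² − ½·60 = 226.
Planner sets x_i = Σα_j = 16 for every i, so X^SO = 6·16 = 96.
W^SO = (Σα)·X^SO − ½·6·(Σα)² = (6/2)·16² = 768.
Deadweight loss = W^SO − W^NE = 542.

542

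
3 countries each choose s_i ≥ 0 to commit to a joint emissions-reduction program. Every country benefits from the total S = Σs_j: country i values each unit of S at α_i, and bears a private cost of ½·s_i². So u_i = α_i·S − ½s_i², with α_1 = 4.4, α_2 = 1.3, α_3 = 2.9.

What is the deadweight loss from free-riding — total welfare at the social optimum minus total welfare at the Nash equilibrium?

Country i's FOC: ∂u_i/∂s_i = α_i − s_i = 0, so s_i* = α_i.
NE contributions = (4.4, 1.3, 2.9); S = 8.6.
W^NE = (Σα)·S − ½Σα_i² = 8.6² − ½·29.46 = 59.23.
Planner sets s_i = Σα_j = 8.6 for every i, so S^SO = 3·8.6 = 25.8.
W^SO = (Σα)·S^SO − ½·3·(Σα)² = (3/2)·8.6² = 110.94.
Deadweight loss = W^SO − W^NE = 51.71.

51.71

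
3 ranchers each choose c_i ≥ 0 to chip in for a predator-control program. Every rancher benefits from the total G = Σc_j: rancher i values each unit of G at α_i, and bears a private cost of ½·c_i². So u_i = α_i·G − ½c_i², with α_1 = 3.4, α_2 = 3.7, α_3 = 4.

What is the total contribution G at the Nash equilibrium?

Rancher i's FOC: ∂u_i/∂c_i = α_i − c_i = 0, so c_i* = α_i.
NE contributions = (3.4, 3.7, 4); G = 11.1.

11.1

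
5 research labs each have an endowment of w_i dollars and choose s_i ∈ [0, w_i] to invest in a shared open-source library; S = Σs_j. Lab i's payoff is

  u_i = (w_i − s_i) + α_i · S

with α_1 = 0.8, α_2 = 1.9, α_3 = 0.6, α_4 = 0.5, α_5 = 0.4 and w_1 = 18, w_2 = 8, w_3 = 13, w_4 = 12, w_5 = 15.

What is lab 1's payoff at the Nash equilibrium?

24.4

∂u_i/∂s_i = α_i − 1, so lab i contributes w_i if α_i > 1, else 0.
α_i > 1 for i ∈ {2}; NE contributions (0, 8, 0, 0, 0), S = 8.
u_1 = (18 − 0) + 0.8·8 = 24.4.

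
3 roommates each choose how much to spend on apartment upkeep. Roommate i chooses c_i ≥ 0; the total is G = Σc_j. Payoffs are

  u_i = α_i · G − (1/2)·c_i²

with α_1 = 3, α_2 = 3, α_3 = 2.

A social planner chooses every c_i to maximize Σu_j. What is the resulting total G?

Planner FOC: ∂(Σu_j)/∂c_i = (Σα_j) − c_i = 0, so c_i^SO = Σα_j = 8 for every i; G^SO = 24.

24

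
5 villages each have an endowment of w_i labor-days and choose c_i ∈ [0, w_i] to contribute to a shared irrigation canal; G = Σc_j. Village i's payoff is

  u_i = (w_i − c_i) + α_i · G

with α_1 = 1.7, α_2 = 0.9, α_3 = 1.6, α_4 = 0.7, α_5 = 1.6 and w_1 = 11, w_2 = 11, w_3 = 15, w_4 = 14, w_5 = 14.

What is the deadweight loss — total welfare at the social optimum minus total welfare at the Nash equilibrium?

∂u_i/∂c_i = α_i − 1, so village i contributes w_i if α_i > 1, else 0.
α_i > 1 for i ∈ {1, 3, 5}; NE contributions (11, 0, 15, 0, 14), G = 40.
W^NE = Σw_i − G^NE + (Σα_i)·G^NE = 65 + 5.5·40 = 285.
Planner: ∂(Σu_j)/∂c_i = Σα_j − 1 = 5.5 > 0, so everyone contributes w_i; G^SO = 65, W^SO = 65 + 5.5·65 = 422.5.
Deadweight loss = 137.5.

137.5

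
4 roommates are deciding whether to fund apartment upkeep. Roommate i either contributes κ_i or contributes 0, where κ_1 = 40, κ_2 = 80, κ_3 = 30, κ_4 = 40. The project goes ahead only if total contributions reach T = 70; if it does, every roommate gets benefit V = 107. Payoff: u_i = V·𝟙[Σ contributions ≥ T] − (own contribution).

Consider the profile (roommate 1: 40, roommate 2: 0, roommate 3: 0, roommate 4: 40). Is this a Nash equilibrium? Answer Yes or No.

Yes

Total = 80 ≥ 70: provided.
Roommate 1 (pledges 40, payoff 67): dropping to 0 → total 40, payoff 0. No gain.
Roommate 2 (pledges 0, payoff 107): pledging 80 → total 160, payoff 27. No gain.
Roommate 3 (pledges 0, payoff 107): pledging 30 → total 110, payoff 77. No gain.
Roommate 4 (pledges 40, payoff 67): dropping to 0 → total 40, payoff 0. No gain.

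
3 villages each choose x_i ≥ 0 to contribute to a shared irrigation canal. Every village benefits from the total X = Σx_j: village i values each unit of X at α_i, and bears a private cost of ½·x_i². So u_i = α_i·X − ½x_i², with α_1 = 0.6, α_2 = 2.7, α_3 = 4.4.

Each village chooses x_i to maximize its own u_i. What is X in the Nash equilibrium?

Village i's FOC: ∂u_i/∂x_i = α_i − x_i = 0, so x_i* = α_i.
NE contributions = (0.6, 2.7, 4.4); X = 7.7.

7.7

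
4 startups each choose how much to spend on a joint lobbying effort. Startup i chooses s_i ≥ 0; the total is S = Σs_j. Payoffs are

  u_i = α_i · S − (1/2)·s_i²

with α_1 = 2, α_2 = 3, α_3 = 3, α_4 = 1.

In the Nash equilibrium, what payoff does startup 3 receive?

22.5

Startup i's FOC: ∂u_i/∂s_i = α_i − s_i = 0, so s_i* = α_i.
NE contributions = (2, 3, 3, 1); S = 9.
u_3 = α_3·S − ½·(s_3)² = 3·9 − ½·3² = 22.5.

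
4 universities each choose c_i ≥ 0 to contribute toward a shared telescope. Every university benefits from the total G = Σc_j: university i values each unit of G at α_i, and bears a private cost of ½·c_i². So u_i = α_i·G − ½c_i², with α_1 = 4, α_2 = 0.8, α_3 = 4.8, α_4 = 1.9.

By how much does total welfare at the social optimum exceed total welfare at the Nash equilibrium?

153.895

University i's FOC: ∂u_i/∂c_i = α_i − c_i = 0, so c_i* = α_i.
NE contributions = (4, 0.8, 4.8, 1.9); G = 11.5.
W^NE = (Σα)·G − ½Σα_i² = 11.5² − ½·43.29 = 110.605.
Planner sets c_i = Σα_j = 11.5 for every i, so G^SO = 4·11.5 = 46.
W^SO = (Σα)·G^SO − ½·4·(Σα)² = (4/2)·11.5² = 264.5.
Deadweight loss = W^SO − W^NE = 153.895.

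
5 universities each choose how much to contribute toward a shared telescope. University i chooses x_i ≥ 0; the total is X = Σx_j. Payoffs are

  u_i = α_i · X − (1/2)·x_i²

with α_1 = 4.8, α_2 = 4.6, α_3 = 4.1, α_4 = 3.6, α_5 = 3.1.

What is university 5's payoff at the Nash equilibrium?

University i's FOC: ∂u_i/∂x_i = α_i − x_i = 0, so x_i* = α_i.
NE contributions = (4.8, 4.6, 4.1, 3.6, 3.1); X = 20.2.
u_5 = α_5·X − ½·(x_5)² = 3.1·20.2 − ½·3.1² = 57.815.

57.815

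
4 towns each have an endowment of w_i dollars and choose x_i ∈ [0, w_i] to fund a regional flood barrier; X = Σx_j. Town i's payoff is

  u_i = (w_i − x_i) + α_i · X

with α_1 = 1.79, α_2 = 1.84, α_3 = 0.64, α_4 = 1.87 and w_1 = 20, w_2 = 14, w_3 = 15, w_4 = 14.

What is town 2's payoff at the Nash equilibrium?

∂u_i/∂x_i = α_i − 1, so town i contributes w_i if α_i > 1, else 0.
α_i > 1 for i ∈ {1, 2, 4}; NE contributions (20, 14, 0, 14), X = 48.
u_2 = (14 − 14) + 1.84·48 = 88.32.

88.32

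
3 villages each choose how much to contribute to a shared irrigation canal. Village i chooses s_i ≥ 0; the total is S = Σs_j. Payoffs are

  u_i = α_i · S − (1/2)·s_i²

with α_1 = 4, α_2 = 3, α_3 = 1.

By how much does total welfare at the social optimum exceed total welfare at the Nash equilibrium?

Village i's FOC: ∂u_i/∂s_i = α_i − s_i = 0, so s_i* = α_i.
NE contributions = (4, 3, 1); S = 8.
W^NE = (Σα)·S − ½Σα_i² = 8² − ½·26 = 51.
Planner sets s_i = Σα_j = 8 for every i, so S^SO = 3·8 = 24.
W^SO = (Σα)·S^SO − ½·3·(Σα)² = (3/2)·8² = 96.
Deadweight loss = W^SO − W^NE = 45.

45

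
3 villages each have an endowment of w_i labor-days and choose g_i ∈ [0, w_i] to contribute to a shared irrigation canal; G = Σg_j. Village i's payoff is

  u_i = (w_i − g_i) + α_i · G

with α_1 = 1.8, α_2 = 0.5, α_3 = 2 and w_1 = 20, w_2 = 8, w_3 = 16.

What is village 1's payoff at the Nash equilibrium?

64.8

∂u_i/∂g_i = α_i − 1, so village i contributes w_i if α_i > 1, else 0.
α_i > 1 for i ∈ {1, 3}; NE contributions (20, 0, 16), G = 36.
u_1 = (20 − 20) + 1.8·36 = 64.8.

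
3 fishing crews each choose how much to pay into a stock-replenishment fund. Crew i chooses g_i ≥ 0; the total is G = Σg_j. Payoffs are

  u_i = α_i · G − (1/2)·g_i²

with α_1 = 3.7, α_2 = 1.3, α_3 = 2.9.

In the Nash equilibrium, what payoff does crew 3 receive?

Crew i's FOC: ∂u_i/∂g_i = α_i − g_i = 0, so g_i* = α_i.
NE contributions = (3.7, 1.3, 2.9); G = 7.9.
u_3 = α_3·G − ½·(g_3)² = 2.9·7.9 − ½·2.9² = 18.705.

18.705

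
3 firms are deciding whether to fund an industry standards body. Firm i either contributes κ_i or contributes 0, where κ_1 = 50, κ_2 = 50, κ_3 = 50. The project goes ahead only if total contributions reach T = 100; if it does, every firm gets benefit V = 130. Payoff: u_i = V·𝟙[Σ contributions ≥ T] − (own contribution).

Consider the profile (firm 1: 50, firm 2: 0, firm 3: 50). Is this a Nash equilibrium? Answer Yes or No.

Total = 100 ≥ 100: provided.
Firm 1 (pledges 50, payoff 80): dropping to 0 → total 50, payoff 0. No gain.
Firm 2 (pledges 0, payoff 130): pledging 50 → total 150, payoff 80. No gain.
Firm 3 (pledges 50, payoff 80): dropping to 0 → total 50, payoff 0. No gain.

Yes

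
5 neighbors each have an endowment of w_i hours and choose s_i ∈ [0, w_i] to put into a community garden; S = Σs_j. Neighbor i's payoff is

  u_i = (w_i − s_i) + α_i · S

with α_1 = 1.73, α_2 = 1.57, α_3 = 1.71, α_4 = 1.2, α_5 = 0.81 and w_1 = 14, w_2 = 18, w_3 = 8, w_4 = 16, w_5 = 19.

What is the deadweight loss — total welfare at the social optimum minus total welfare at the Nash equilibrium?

∂u_i/∂s_i = α_i − 1, so neighbor i contributes w_i if α_i > 1, else 0.
α_i > 1 for i ∈ {1, 2, 3, 4}; NE contributions (14, 18, 8, 16, 0), S = 56.
W^NE = Σw_i − S^NE + (Σα_i)·S^NE = 75 + 6.02·56 = 412.12.
Planner: ∂(Σu_j)/∂s_i = Σα_j − 1 = 6.02 > 0, so everyone contributes w_i; S^SO = 75, W^SO = 75 + 6.02·75 = 526.5.
Deadweight loss = 114.38.

114.38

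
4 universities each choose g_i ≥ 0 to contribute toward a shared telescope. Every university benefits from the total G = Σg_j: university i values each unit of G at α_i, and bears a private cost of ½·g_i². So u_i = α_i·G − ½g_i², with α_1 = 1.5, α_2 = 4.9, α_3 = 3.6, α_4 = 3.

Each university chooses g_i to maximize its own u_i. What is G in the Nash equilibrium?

13

University i's FOC: ∂u_i/∂g_i = α_i − g_i = 0, so g_i* = α_i.
NE contributions = (1.5, 4.9, 3.6, 3); G = 13.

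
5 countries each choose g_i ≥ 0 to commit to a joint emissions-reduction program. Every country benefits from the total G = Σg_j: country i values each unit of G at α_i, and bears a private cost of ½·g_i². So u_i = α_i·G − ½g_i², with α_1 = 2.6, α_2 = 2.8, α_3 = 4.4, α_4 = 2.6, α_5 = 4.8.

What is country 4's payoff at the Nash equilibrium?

Country i's FOC: ∂u_i/∂g_i = α_i − g_i = 0, so g_i* = α_i.
NE contributions = (2.6, 2.8, 4.4, 2.6, 4.8); G = 17.2.
u_4 = α_4·G − ½·(g_4)² = 2.6·17.2 − ½·2.6² = 41.34.

41.34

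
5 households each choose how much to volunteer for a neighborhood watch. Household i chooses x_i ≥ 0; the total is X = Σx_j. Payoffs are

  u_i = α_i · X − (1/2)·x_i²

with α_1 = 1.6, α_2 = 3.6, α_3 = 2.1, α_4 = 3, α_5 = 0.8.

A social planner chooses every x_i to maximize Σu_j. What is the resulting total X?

Planner FOC: ∂(Σu_j)/∂x_i = (Σα_j) − x_i = 0, so x_i^SO = Σα_j = 11.1 for every i; X^SO = 55.5.

55.5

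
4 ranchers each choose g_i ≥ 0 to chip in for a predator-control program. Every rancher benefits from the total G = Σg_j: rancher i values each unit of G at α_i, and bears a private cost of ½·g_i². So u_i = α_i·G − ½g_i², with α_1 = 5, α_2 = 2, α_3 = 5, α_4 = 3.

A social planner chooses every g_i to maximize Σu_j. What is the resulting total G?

Planner FOC: ∂(Σu_j)/∂g_i = (Σα_j) − g_i = 0, so g_i^SO = Σα_j = 15 for every i; G^SO = 60.

60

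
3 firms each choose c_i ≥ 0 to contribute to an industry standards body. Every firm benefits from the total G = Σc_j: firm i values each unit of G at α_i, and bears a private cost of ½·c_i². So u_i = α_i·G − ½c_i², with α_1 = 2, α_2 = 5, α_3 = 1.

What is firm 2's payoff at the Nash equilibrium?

27.5

Firm i's FOC: ∂u_i/∂c_i = α_i − c_i = 0, so c_i* = α_i.
NE contributions = (2, 5, 1); G = 8.
u_2 = α_2·G − ½·(c_2)² = 5·8 − ½·5² = 27.5.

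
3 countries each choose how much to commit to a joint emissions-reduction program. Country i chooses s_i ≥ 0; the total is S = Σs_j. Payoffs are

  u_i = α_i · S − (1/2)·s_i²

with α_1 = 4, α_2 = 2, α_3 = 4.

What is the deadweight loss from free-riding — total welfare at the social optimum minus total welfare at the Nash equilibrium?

Country i's FOC: ∂u_i/∂s_i = α_i − s_i = 0, so s_i* = α_i.
NE contributions = (4, 2, 4); S = 10.
W^NE = (Σα)·S − ½Σα_i² = 10² − ½·36 = 82.
Planner sets s_i = Σα_j = 10 for every i, so S^SO = 3·10 = 30.
W^SO = (Σα)·S^SO − ½·3·(Σα)² = (3/2)·10² = 150.
Deadweight loss = W^SO − W^NE = 68.

68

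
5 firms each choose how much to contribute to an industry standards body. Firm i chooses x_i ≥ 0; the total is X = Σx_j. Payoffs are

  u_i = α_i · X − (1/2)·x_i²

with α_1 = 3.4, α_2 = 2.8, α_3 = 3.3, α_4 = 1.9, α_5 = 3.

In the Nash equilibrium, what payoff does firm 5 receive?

Firm i's FOC: ∂u_i/∂x_i = α_i − x_i = 0, so x_i* = α_i.
NE contributions = (3.4, 2.8, 3.3, 1.9, 3); X = 14.4.
u_5 = α_5·X − ½·(x_5)² = 3·14.4 − ½·3² = 38.7.

38.7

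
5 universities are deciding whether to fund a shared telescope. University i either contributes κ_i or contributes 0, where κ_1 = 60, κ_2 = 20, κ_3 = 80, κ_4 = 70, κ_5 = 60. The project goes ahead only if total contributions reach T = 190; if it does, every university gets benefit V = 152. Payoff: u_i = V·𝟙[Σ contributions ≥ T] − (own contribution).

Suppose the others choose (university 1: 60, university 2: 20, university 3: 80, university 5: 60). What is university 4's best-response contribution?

0

Others' total = 220 ≥ 190; contributing adds cost 70 for no extra benefit.
Best response: 0.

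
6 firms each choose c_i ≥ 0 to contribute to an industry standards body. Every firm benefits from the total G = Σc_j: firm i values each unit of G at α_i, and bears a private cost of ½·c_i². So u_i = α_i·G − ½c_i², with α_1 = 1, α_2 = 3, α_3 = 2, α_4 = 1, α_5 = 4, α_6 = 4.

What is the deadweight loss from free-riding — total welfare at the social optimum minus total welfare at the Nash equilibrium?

Firm i's FOC: ∂u_i/∂c_i = α_i − c_i = 0, so c_i* = α_i.
NE contributions = (1, 3, 2, 1, 4, 4); G = 15.
W^NE = (Σα)·G − ½Σα_i² = 15² − ½·47 = 201.5.
Planner sets c_i = Σα_j = 15 for every i, so G^SO = 6·15 = 90.
W^SO = (Σα)·G^SO − ½·6·(Σα)² = (6/2)·15² = 675.
Deadweight loss = W^SO − W^NE = 473.5.

473.5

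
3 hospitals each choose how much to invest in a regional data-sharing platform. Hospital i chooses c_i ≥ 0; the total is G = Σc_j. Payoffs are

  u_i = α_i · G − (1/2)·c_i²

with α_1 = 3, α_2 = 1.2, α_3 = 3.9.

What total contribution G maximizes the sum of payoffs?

Planner FOC: ∂(Σu_j)/∂c_i = (Σα_j) − c_i = 0, so c_i^SO = Σα_j = 8.1 for every i; G^SO = 24.3.

24.3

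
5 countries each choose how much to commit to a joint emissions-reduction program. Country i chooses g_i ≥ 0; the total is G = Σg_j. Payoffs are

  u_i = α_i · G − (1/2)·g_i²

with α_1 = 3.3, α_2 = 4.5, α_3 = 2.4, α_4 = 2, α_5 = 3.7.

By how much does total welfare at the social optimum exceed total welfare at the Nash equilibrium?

Country i's FOC: ∂u_i/∂g_i = α_i − g_i = 0, so g_i* = α_i.
NE contributions = (3.3, 4.5, 2.4, 2, 3.7); G = 15.9.
W^NE = (Σα)·G − ½Σα_i² = 15.9² − ½·54.59 = 225.515.
Planner sets g_i = Σα_j = 15.9 for every i, so G^SO = 5·15.9 = 79.5.
W^SO = (Σα)·G^SO − ½·5·(Σα)² = (5/2)·15.9² = 632.025.
Deadweight loss = W^SO − W^NE = 406.51.

406.51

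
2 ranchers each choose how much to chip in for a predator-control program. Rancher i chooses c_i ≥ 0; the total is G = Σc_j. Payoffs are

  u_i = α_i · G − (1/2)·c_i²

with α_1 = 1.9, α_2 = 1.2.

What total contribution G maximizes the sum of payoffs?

Planner FOC: ∂(Σu_j)/∂c_i = (Σα_j) − c_i = 0, so c_i^SO = Σα_j = 3.1 for every i; G^SO = 6.2.

6.2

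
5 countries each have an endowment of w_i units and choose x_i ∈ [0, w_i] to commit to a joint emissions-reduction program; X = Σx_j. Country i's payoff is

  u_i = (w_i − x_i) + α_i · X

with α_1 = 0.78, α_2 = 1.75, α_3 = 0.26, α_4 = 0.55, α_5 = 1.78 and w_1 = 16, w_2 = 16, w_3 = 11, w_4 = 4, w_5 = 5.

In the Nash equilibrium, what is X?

21

∂u_i/∂x_i = α_i − 1, so country i contributes w_i if α_i > 1, else 0.
α_i > 1 for i ∈ {2, 5}; NE contributions (0, 16, 0, 0, 5), X = 21.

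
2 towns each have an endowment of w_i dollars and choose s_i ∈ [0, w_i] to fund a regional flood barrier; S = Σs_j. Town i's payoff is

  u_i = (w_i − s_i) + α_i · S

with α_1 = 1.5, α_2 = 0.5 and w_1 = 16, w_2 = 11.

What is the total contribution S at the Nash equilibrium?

16

∂u_i/∂s_i = α_i − 1, so town i contributes w_i if α_i > 1, else 0.
α_i > 1 for i ∈ {1}; NE contributions (16, 0), S = 16.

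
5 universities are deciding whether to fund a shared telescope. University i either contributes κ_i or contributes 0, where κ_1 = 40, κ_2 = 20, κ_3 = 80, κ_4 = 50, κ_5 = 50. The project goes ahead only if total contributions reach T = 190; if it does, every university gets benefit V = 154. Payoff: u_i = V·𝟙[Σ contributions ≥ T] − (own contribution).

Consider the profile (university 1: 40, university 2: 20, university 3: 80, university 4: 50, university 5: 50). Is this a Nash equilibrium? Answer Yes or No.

Total = 240 ≥ 190: provided.
University 1 (pledges 40, payoff 114): dropping to 0 → total 200, payoff 154. Profitable deviation.

No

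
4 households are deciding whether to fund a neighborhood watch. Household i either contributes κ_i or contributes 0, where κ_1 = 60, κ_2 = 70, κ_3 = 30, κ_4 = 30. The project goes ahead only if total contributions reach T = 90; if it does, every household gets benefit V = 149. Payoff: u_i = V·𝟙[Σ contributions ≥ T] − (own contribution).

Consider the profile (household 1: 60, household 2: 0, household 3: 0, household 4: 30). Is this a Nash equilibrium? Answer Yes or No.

Total = 90 ≥ 90: provided.
Household 1 (pledges 60, payoff 89): dropping to 0 → total 30, payoff 0. No gain.
Household 2 (pledges 0, payoff 149): pledging 70 → total 160, payoff 79. No gain.
Household 3 (pledges 0, payoff 149): pledging 30 → total 120, payoff 119. No gain.
Household 4 (pledges 30, payoff 119): dropping to 0 → total 60, payoff 0. No gain.

Yes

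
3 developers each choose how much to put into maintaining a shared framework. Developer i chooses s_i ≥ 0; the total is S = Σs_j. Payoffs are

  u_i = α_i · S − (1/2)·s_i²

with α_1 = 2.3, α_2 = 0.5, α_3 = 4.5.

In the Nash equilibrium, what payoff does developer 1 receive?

14.145

Developer i's FOC: ∂u_i/∂s_i = α_i − s_i = 0, so s_i* = α_i.
NE contributions = (2.3, 0.5, 4.5); S = 7.3.
u_1 = α_1·S − ½·(s_1)² = 2.3·7.3 − ½·2.3² = 14.145.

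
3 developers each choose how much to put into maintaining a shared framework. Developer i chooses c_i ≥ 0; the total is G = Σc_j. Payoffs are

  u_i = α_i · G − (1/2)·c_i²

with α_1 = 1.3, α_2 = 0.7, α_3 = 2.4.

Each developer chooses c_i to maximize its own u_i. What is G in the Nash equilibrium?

Developer i's FOC: ∂u_i/∂c_i = α_i − c_i = 0, so c_i* = α_i.
NE contributions = (1.3, 0.7, 2.4); G = 4.4.

4.4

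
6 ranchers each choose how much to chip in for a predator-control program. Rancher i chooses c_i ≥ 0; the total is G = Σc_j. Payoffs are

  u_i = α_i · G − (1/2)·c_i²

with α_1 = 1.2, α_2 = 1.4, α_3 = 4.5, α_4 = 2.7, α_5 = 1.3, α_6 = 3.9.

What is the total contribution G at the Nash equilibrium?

Rancher i's FOC: ∂u_i/∂c_i = α_i − c_i = 0, so c_i* = α_i.
NE contributions = (1.2, 1.4, 4.5, 2.7, 1.3, 3.9); G = 15.

15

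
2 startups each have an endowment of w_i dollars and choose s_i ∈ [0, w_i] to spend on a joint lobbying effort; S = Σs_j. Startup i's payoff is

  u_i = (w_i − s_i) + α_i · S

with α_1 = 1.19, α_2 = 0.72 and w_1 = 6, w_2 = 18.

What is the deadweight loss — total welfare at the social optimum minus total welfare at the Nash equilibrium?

∂u_i/∂s_i = α_i − 1, so startup i contributes w_i if α_i > 1, else 0.
α_i > 1 for i ∈ {1}; NE contributions (6, 0), S = 6.
W^NE = Σw_i − S^NE + (Σα_i)·S^NE = 24 + 0.91·6 = 29.46.
Planner: ∂(Σu_j)/∂s_i = Σα_j − 1 = 0.91 > 0, so everyone contributes w_i; S^SO = 24, W^SO = 24 + 0.91·24 = 45.84.
Deadweight loss = 16.38.

16.38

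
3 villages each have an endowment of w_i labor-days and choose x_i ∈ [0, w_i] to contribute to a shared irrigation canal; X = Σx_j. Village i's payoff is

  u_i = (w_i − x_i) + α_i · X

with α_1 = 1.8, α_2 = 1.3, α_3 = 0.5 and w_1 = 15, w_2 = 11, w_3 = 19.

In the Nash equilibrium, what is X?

∂u_i/∂x_i = α_i − 1, so village i contributes w_i if α_i > 1, else 0.
α_i > 1 for i ∈ {1, 2}; NE contributions (15, 11, 0), X = 26.

26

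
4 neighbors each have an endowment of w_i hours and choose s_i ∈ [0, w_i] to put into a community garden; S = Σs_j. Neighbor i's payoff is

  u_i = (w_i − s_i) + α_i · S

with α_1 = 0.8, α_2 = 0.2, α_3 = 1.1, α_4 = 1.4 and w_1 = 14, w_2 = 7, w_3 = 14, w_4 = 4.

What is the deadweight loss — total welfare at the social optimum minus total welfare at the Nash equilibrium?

∂u_i/∂s_i = α_i − 1, so neighbor i contributes w_i if α_i > 1, else 0.
α_i > 1 for i ∈ {3, 4}; NE contributions (0, 0, 14, 4), S = 18.
W^NE = Σw_i − S^NE + (Σα_i)·S^NE = 39 + 2.5·18 = 84.
Planner: ∂(Σu_j)/∂s_i = Σα_j − 1 = 2.5 > 0, so everyone contributes w_i; S^SO = 39, W^SO = 39 + 2.5·39 = 136.5.
Deadweight loss = 52.5.

52.5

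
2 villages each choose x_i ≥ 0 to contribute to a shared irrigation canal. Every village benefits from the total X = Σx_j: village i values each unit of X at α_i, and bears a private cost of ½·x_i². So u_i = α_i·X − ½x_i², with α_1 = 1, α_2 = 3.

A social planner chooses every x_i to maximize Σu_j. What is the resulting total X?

8

Planner FOC: ∂(Σu_j)/∂x_i = (Σα_j) − x_i = 0, so x_i^SO = Σα_j = 4 for every i; X^SO = 8.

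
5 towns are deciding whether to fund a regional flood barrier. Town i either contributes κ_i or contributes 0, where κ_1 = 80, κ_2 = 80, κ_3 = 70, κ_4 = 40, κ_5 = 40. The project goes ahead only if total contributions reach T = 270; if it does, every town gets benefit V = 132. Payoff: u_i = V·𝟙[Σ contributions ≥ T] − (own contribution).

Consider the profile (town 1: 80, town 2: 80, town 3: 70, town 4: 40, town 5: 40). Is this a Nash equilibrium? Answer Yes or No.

No

Total = 310 ≥ 270: provided.
Town 1 (pledges 80, payoff 52): dropping to 0 → total 230, payoff 0. No gain.
Town 2 (pledges 80, payoff 52): dropping to 0 → total 230, payoff 0. No gain.
Town 3 (pledges 70, payoff 62): dropping to 0 → total 240, payoff 0. No gain.
Town 4 (pledges 40, payoff 92): dropping to 0 → total 270, payoff 132. Profitable deviation.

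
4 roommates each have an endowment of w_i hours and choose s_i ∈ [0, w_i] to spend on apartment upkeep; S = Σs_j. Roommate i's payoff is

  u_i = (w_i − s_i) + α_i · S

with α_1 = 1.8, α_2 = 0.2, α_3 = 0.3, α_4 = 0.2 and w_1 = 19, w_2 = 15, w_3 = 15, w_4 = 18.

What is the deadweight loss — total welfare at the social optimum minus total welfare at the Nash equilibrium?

72

∂u_i/∂s_i = α_i − 1, so roommate i contributes w_i if α_i > 1, else 0.
α_i > 1 for i ∈ {1}; NE contributions (19, 0, 0, 0), S = 19.
W^NE = Σw_i − S^NE + (Σα_i)·S^NE = 67 + 1.5·19 = 95.5.
Planner: ∂(Σu_j)/∂s_i = Σα_j − 1 = 1.5 > 0, so everyone contributes w_i; S^SO = 67, W^SO = 67 + 1.5·67 = 167.5.
Deadweight loss = 72.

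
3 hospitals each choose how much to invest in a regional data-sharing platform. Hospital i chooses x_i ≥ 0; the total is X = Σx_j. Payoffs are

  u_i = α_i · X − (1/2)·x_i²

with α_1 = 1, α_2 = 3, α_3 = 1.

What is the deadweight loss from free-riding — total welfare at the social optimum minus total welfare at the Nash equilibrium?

18

Hospital i's FOC: ∂u_i/∂x_i = α_i − x_i = 0, so x_i* = α_i.
NE contributions = (1, 3, 1); X = 5.
W^NE = (Σα)·X − ½Σα_i² = 5² − ½·11 = 19.5.
Planner sets x_i = Σα_j = 5 for every i, so X^SO = 3·5 = 15.
W^SO = (Σα)·X^SO − ½·3·(Σα)² = (3/2)·5² = 37.5.
Deadweight loss = W^SO − W^NE = 18.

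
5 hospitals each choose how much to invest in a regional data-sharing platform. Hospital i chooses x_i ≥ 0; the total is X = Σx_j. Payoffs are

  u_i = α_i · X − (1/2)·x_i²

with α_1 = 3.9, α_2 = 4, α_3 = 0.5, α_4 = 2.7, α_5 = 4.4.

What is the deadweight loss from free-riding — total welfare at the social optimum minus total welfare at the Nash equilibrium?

389.43

Hospital i's FOC: ∂u_i/∂x_i = α_i − x_i = 0, so x_i* = α_i.
NE contributions = (3.9, 4, 0.5, 2.7, 4.4); X = 15.5.
W^NE = (Σα)·X − ½Σα_i² = 15.5² − ½·58.11 = 211.195.
Planner sets x_i = Σα_j = 15.5 for every i, so X^SO = 5·15.5 = 77.5.
W^SO = (Σα)·X^SO − ½·5·(Σα)² = (5/2)·15.5² = 600.625.
Deadweight loss = W^SO − W^NE = 389.43.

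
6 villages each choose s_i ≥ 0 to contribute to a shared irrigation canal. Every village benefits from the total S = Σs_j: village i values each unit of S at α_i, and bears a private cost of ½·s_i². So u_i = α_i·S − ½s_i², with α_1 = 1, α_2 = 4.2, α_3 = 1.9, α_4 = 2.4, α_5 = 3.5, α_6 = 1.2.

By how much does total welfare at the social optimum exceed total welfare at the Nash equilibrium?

Village i's FOC: ∂u_i/∂s_i = α_i − s_i = 0, so s_i* = α_i.
NE contributions = (1, 4.2, 1.9, 2.4, 3.5, 1.2); S = 14.2.
W^NE = (Σα)·S − ½Σα_i² = 14.2² − ½·41.7 = 180.79.
Planner sets s_i = Σα_j = 14.2 for every i, so S^SO = 6·14.2 = 85.2.
W^SO = (Σα)·S^SO − ½·6·(Σα)² = (6/2)·14.2² = 604.92.
Deadweight loss = W^SO − W^NE = 424.13.

424.13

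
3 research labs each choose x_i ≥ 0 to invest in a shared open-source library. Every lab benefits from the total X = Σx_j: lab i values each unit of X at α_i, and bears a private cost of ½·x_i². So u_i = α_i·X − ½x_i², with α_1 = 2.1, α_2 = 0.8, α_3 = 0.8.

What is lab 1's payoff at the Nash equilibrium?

Lab i's FOC: ∂u_i/∂x_i = α_i − x_i = 0, so x_i* = α_i.
NE contributions = (2.1, 0.8, 0.8); X = 3.7.
u_1 = α_1·X − ½·(x_1)² = 2.1·3.7 − ½·2.1² = 5.565.

5.565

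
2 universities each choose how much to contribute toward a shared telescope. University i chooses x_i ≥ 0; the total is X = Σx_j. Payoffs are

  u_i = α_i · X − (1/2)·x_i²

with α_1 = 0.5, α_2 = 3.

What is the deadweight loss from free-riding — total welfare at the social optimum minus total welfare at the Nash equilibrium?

University i's FOC: ∂u_i/∂x_i = α_i − x_i = 0, so x_i* = α_i.
NE contributions = (0.5, 3); X = 3.5.
W^NE = (Σα)·X − ½Σα_i² = 3.5² − ½·9.25 = 7.625.
Planner sets x_i = Σα_j = 3.5 for every i, so X^SO = 2·3.5 = 7.
W^SO = (Σα)·X^SO − ½·2·(Σα)² = (2/2)·3.5² = 12.25.
Deadweight loss = W^SO − W^NE = 4.625.

4.625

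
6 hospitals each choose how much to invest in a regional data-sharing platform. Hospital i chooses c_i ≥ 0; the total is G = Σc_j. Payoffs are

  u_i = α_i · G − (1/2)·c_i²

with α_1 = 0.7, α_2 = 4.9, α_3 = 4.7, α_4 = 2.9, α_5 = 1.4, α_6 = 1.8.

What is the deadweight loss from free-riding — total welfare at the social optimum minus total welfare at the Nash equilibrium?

568.02

Hospital i's FOC: ∂u_i/∂c_i = α_i − c_i = 0, so c_i* = α_i.
NE contributions = (0.7, 4.9, 4.7, 2.9, 1.4, 1.8); G = 16.4.
W^NE = (Σα)·G − ½Σα_i² = 16.4² − ½·60.2 = 238.86.
Planner sets c_i = Σα_j = 16.4 for every i, so G^SO = 6·16.4 = 98.4.
W^SO = (Σα)·G^SO − ½·6·(Σα)² = (6/2)·16.4² = 806.88.
Deadweight loss = W^SO − W^NE = 568.02.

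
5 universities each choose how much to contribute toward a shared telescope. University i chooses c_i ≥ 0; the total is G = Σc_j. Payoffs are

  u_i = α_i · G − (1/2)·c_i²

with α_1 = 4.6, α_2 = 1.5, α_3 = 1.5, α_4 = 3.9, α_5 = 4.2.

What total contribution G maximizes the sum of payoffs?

Planner FOC: ∂(Σu_j)/∂c_i = (Σα_j) − c_i = 0, so c_i^SO = Σα_j = 15.7 for every i; G^SO = 78.5.

78.5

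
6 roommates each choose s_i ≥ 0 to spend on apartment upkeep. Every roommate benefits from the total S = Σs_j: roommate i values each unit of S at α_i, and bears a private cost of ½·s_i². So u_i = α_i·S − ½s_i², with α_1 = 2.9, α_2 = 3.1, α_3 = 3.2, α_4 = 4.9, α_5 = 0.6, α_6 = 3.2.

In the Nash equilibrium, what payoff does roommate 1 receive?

47.705

Roommate i's FOC: ∂u_i/∂s_i = α_i − s_i = 0, so s_i* = α_i.
NE contributions = (2.9, 3.1, 3.2, 4.9, 0.6, 3.2); S = 17.9.
u_1 = α_1·S − ½·(s_1)² = 2.9·17.9 − ½·2.9² = 47.705.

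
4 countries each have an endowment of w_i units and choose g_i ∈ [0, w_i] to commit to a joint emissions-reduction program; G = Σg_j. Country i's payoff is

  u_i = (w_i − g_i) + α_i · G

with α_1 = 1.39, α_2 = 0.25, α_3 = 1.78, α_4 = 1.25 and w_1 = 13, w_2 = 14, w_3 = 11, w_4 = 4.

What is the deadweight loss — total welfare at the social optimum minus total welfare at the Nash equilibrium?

51.38

∂u_i/∂g_i = α_i − 1, so country i contributes w_i if α_i > 1, else 0.
α_i > 1 for i ∈ {1, 3, 4}; NE contributions (13, 0, 11, 4), G = 28.
W^NE = Σw_i − G^NE + (Σα_i)·G^NE = 42 + 3.67·28 = 144.76.
Planner: ∂(Σu_j)/∂g_i = Σα_j − 1 = 3.67 > 0, so everyone contributes w_i; G^SO = 42, W^SO = 42 + 3.67·42 = 196.14.
Deadweight loss = 51.38.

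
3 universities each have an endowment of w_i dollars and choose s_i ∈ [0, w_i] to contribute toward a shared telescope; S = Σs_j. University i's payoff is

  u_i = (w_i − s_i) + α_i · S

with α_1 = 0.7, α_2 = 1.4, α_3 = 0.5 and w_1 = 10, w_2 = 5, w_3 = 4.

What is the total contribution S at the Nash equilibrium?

5

∂u_i/∂s_i = α_i − 1, so university i contributes w_i if α_i > 1, else 0.
α_i > 1 for i ∈ {2}; NE contributions (0, 5, 0), S = 5.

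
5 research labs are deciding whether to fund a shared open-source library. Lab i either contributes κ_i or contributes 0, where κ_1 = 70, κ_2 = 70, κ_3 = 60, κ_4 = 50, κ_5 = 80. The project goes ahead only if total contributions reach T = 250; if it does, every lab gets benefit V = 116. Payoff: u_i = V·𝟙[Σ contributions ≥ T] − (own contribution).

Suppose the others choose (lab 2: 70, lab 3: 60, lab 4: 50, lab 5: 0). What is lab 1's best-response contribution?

Others' total = 180. Contributing 70 brings total to 250 ≥ 250: gain V − κ_1 = 46.
Best response: 70.

70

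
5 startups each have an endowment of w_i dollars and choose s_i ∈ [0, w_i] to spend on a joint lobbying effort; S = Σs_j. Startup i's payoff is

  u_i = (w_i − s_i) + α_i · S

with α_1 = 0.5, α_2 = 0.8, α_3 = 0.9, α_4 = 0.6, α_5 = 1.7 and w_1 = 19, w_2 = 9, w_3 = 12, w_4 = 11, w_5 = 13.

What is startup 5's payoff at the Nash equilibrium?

22.1

∂u_i/∂s_i = α_i − 1, so startup i contributes w_i if α_i > 1, else 0.
α_i > 1 for i ∈ {5}; NE contributions (0, 0, 0, 0, 13), S = 13.
u_5 = (13 − 13) + 1.7·13 = 22.1.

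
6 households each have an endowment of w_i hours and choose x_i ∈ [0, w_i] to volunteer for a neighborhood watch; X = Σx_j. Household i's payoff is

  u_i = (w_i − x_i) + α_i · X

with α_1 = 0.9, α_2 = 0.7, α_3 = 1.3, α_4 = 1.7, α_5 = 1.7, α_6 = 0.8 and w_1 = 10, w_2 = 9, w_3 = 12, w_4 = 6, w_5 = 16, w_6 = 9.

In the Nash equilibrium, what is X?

∂u_i/∂x_i = α_i − 1, so household i contributes w_i if α_i > 1, else 0.
α_i > 1 for i ∈ {3, 4, 5}; NE contributions (0, 0, 12, 6, 16, 0), X = 34.

34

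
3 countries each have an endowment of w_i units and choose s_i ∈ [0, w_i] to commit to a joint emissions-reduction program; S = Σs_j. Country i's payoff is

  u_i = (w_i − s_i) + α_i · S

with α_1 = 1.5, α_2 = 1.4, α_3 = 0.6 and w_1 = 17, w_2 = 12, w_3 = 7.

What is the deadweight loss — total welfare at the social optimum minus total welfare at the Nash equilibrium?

∂u_i/∂s_i = α_i − 1, so country i contributes w_i if α_i > 1, else 0.
α_i > 1 for i ∈ {1, 2}; NE contributions (17, 12, 0), S = 29.
W^NE = Σw_i − S^NE + (Σα_i)·S^NE = 36 + 2.5·29 = 108.5.
Planner: ∂(Σu_j)/∂s_i = Σα_j − 1 = 2.5 > 0, so everyone contributes w_i; S^SO = 36, W^SO = 36 + 2.5·36 = 126.
Deadweight loss = 17.5.

17.5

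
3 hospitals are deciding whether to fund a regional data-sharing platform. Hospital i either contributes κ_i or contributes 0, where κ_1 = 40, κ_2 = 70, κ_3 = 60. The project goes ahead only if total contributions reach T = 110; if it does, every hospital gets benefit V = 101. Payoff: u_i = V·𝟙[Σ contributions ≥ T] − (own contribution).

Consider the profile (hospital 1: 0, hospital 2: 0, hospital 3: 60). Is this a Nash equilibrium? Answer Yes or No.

No

Total = 60 < 110: not provided.
Hospital 1 (pledges 0, payoff 0): pledging 40 → total 100, payoff -40. No gain.
Hospital 2 (pledges 0, payoff 0): pledging 70 → total 130, payoff 31. Profitable deviation.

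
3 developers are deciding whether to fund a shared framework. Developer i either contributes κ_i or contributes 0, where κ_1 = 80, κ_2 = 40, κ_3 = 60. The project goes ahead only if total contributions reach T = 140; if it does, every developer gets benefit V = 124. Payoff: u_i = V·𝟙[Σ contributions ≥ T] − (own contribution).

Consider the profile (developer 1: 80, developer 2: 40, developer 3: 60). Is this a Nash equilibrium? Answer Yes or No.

No

Total = 180 ≥ 140: provided.
Developer 1 (pledges 80, payoff 44): dropping to 0 → total 100, payoff 0. No gain.
Developer 2 (pledges 40, payoff 84): dropping to 0 → total 140, payoff 124. Profitable deviation.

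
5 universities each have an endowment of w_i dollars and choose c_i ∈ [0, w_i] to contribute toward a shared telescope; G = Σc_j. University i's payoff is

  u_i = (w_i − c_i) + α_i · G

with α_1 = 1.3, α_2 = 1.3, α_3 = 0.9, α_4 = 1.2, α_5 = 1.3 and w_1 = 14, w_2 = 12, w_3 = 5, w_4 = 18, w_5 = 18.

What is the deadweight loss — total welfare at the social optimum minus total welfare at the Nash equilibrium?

∂u_i/∂c_i = α_i − 1, so university i contributes w_i if α_i > 1, else 0.
α_i > 1 for i ∈ {1, 2, 4, 5}; NE contributions (14, 12, 0, 18, 18), G = 62.
W^NE = Σw_i − G^NE + (Σα_i)·G^NE = 67 + 5·62 = 377.
Planner: ∂(Σu_j)/∂c_i = Σα_j − 1 = 5 > 0, so everyone contributes w_i; G^SO = 67, W^SO = 67 + 5·67 = 402.
Deadweight loss = 25.

25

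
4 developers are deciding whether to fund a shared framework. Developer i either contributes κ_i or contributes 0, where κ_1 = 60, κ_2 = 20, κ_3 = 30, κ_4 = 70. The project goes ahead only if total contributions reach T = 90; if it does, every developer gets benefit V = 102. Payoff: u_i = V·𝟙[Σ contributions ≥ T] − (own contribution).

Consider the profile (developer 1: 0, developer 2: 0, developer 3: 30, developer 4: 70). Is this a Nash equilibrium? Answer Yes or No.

Yes

Total = 100 ≥ 90: provided.
Developer 1 (pledges 0, payoff 102): pledging 60 → total 160, payoff 42. No gain.
Developer 2 (pledges 0, payoff 102): pledging 20 → total 120, payoff 82. No gain.
Developer 3 (pledges 30, payoff 72): dropping to 0 → total 70, payoff 0. No gain.
Developer 4 (pledges 70, payoff 32): dropping to 0 → total 30, payoff 0. No gain.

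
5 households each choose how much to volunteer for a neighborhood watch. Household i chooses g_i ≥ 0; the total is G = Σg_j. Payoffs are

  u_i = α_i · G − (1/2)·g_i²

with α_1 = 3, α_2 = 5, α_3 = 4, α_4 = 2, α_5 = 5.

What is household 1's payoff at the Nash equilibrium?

Household i's FOC: ∂u_i/∂g_i = α_i − g_i = 0, so g_i* = α_i.
NE contributions = (3, 5, 4, 2, 5); G = 19.
u_1 = α_1·G − ½·(g_1)² = 3·19 − ½·3² = 52.5.

52.5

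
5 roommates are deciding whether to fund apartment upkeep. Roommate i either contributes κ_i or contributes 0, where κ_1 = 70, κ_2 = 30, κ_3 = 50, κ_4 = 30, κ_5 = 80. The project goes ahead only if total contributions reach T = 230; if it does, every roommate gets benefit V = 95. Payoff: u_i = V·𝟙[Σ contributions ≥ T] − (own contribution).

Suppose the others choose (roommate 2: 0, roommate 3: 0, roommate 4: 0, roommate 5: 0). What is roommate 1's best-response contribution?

Others' total = 0. Even contributing 70 gives 70 < 230: no benefit either way.
Best response: 0.

0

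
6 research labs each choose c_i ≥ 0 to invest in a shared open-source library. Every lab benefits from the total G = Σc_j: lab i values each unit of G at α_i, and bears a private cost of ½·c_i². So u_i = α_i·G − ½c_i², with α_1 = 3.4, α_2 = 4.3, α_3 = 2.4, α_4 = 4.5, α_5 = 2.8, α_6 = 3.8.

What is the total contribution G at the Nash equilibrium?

21.2

Lab i's FOC: ∂u_i/∂c_i = α_i − c_i = 0, so c_i* = α_i.
NE contributions = (3.4, 4.3, 2.4, 4.5, 2.8, 3.8); G = 21.2.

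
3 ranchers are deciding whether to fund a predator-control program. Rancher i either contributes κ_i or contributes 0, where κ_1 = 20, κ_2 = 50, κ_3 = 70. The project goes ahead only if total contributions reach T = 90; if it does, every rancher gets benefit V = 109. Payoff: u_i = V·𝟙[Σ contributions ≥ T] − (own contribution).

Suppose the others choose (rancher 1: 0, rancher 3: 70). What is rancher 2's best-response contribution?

50

Others' total = 70. Contributing 50 brings total to 120 ≥ 90: gain V − κ_2 = 59.
Best response: 50.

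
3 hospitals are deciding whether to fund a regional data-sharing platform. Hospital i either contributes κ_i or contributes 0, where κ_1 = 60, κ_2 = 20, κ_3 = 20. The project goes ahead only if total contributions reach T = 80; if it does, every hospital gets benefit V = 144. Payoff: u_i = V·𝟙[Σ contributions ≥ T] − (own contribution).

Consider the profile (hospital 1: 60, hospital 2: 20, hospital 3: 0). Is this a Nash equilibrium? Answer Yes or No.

Yes

Total = 80 ≥ 80: provided.
Hospital 1 (pledges 60, payoff 84): dropping to 0 → total 20, payoff 0. No gain.
Hospital 2 (pledges 20, payoff 124): dropping to 0 → total 60, payoff 0. No gain.
Hospital 3 (pledges 0, payoff 144): pledging 20 → total 100, payoff 124. No gain.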